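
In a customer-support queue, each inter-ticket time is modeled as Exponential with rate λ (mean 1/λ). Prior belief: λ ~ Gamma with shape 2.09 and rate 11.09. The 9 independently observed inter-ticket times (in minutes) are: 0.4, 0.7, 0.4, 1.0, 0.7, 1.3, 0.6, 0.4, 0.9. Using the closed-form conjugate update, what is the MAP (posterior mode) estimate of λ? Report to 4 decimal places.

0.5769

With a Gamma(shape α, rate β) prior on the exponential rate λ, the posterior after n observations with total T = Σxᵢ is Gamma(α+n, β+T).
Sum of observations T = 6.4 minutes; n = 9.
Posterior: Gamma(2.09+9, 11.09+6.4) = Gamma(11.09, 17.49).
Mode = (α−1)/β = 0.5769.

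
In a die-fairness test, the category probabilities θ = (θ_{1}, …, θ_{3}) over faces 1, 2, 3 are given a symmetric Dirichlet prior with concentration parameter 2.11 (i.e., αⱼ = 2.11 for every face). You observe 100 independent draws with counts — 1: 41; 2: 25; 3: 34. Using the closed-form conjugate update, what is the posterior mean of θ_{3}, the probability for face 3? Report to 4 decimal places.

The Dirichlet prior is conjugate to the Multinomial likelihood: each posterior αⱼ = prior αⱼ + observed count nⱼ.
Posterior concentration: (43.11, 27.11, 36.11), total = 106.33.
E[θ_{3}|data] = α_{3}/Σα = 36.11/106.33 = 0.3396.

0.3396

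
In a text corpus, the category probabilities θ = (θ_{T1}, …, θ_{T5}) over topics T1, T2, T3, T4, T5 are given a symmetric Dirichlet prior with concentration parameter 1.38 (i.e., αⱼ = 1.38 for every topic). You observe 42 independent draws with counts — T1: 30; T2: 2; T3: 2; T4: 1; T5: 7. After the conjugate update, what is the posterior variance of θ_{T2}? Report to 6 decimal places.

The Dirichlet prior is conjugate to the Multinomial likelihood: each posterior αⱼ = prior αⱼ + observed count nⱼ.
Posterior concentration: (31.38, 3.38, 3.38, 2.38, 8.38), total = 48.90.
Var[θ_j] = α_j(Σα−α_j)/((Σα)²(Σα+1)) = 3.38·45.52/(48.90²·49.90) = 0.001289.

0.001289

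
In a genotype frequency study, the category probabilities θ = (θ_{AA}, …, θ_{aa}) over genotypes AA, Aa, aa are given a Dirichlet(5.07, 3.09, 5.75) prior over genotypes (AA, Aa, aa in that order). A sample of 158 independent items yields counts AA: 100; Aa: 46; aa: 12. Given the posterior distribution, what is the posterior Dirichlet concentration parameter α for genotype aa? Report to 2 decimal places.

The Dirichlet prior is conjugate to the Multinomial likelihood: each posterior αⱼ = prior αⱼ + observed count nⱼ.
Posterior concentration: (105.07, 49.09, 17.75), total = 171.91.
α_{aa} = 5.75 + 12 = 17.75.

17.75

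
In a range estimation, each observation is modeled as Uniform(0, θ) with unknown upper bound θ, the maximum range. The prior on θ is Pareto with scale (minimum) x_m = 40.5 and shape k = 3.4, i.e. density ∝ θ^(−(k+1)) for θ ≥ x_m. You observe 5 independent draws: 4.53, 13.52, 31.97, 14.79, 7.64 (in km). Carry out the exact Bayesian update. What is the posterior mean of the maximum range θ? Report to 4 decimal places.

A Pareto(scale x_m, shape k) prior on the upper bound θ of Uniform(0, θ) is conjugate: posterior is Pareto(max(x_m, max xᵢ), k + n).
Sample maximum = 31.97; prior scale x_m = 40.5 → posterior scale = max = 40.50.
Posterior shape = 3.4 + 5 = 8.4.
E[θ|data] = k·x_m/(k−1) = 8.4·40.50/7.4 = 45.9730.

45.9730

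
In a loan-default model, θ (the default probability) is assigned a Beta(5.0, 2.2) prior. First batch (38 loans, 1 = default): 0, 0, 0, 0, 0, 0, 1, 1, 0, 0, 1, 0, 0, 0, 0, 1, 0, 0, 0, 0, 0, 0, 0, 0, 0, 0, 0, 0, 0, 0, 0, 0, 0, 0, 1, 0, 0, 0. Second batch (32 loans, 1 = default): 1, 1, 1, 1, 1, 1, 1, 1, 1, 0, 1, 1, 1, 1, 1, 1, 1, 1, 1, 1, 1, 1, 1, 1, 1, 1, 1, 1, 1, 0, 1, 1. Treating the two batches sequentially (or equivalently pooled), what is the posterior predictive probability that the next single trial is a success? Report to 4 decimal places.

The Beta prior is conjugate to a Binomial/Bernoulli likelihood; the update adds successes to α and failures to β.
After batch 1: Beta(5.0+5, 2.2+33) = Beta(10.0, 35.2).
After batch 2: Beta(10.0+30, 35.2+2) = Beta(40.0, 37.2).
For a single future Bernoulli trial, P(success | data) = α/(α+β) = 0.5181.

0.5181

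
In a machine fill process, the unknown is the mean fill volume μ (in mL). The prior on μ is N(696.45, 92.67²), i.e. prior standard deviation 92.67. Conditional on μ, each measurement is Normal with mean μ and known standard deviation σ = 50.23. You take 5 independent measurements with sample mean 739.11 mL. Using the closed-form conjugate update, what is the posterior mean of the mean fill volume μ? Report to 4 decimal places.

736.7424

For Normal data with known variance σ², a Normal(μ₀, σ₀²) prior on μ is conjugate. Posterior precision = 1/σ₀² + n/σ²; posterior mean is the precision-weighted average of μ₀ and x̄.
n·x̄ = 5·739.11 = 3695.55.
σ₀² = 92.67² = 8587.7289, σ² = 50.23² = 2523.0529; σ² + n·σ₀² = 2523.0529 + 5·8587.7289 = 45461.6974.
Posterior mean = (μ₀/σ₀² + n·x̄/σ²)/(1/σ₀² + n/σ²) = (σ²·μ₀ + σ₀²·n·x̄)/(σ² + n·σ₀²) = (2523.0529·696.45 + 8587.7289·3695.55)/45461.6974 = 33493561.7286/45461.6974 = 736.7424.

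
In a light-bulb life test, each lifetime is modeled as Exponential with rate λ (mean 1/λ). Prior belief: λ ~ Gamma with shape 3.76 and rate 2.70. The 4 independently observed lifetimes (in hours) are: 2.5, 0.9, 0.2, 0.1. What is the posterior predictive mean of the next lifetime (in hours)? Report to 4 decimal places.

With a Gamma(shape α, rate β) prior on the exponential rate λ, the posterior after n observations with total T = Σxᵢ is Gamma(α+n, β+T).
Sum of observations T = 3.7 hours; n = 4.
Posterior: Gamma(3.76+4, 2.70+3.7) = Gamma(7.76, 6.40).
The predictive distribution for the next observation is Lomax; its mean is β/(α−1) = 6.40/6.76 = 0.9467.

0.9467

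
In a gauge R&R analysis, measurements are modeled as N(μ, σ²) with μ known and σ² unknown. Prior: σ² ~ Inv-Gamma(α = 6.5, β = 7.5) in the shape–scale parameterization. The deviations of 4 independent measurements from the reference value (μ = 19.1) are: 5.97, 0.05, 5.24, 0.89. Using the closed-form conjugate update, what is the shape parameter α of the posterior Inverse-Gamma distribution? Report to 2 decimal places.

With known mean μ and an Inverse-Gamma(α, β) prior on σ², the Normal likelihood is conjugate: posterior is Inv-Gamma(α + n/2, β + Σ(xᵢ−μ)²/2).
Σ(xᵢ−μ)² = (5.97)² + (0.05)² + (5.24)² + (0.89)² = 63.8931.
Posterior: Inv-Gamma(6.5 + 4/2, 7.5 + 63.8931/2) = Inv-Gamma(8.50, 39.44655).
Posterior α = 8.50.

8.50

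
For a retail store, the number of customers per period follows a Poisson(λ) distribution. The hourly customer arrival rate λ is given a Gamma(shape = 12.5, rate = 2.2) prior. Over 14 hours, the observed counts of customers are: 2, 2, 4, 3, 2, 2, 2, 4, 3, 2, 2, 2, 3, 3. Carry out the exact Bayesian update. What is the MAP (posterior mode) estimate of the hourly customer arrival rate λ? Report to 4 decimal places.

With a Gamma(shape α, rate β) prior, the Poisson likelihood is conjugate: the posterior is Gamma(α + ΣXᵢ, β + n).
Sum of counts S = 36 over n = 14 hours.
Posterior: Gamma(α+S, β+n) = Gamma(12.5+36, 2.2+14) = Gamma(48.5, 16.2).
Mode of Gamma(α,β) for α≥1 is (α−1)/β = 47.5/16.2 = 2.9321.

2.9321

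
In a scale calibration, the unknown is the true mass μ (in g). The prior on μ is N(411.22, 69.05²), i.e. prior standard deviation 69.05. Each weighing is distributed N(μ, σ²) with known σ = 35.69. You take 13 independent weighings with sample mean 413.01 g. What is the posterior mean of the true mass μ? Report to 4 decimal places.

412.9740

For Normal data with known variance σ², a Normal(μ₀, σ₀²) prior on μ is conjugate. Posterior precision = 1/σ₀² + n/σ²; posterior mean is the precision-weighted average of μ₀ and x̄.
n·x̄ = 13·413.01 = 5369.13.
σ₀² = 69.05² = 4767.9025, σ² = 35.69² = 1273.7761; σ² + n·σ₀² = 1273.7761 + 13·4767.9025 = 63256.5086.
Posterior mean = (μ₀/σ₀² + n·x̄/σ²)/(1/σ₀² + n/σ²) = (σ²·μ₀ + σ₀²·n·x̄)/(σ² + n·σ₀²) = (1273.7761·411.22 + 4767.9025·5369.13)/63256.5086 = 26123290.557667/63256.5086 = 412.9740.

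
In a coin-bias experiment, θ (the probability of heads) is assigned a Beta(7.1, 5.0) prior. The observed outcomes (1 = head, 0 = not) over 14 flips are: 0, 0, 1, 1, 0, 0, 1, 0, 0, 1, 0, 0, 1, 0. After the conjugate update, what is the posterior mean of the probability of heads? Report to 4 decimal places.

0.4636

The Beta prior is conjugate to a Binomial/Bernoulli likelihood; the update adds successes to α and failures to β.
Posterior: Beta(α+k, β+n−k) = Beta(7.1+5, 5.0+9) = Beta(12.1, 14.0).
Posterior mean = α/(α+β) = 12.1/26.1 = 0.4636.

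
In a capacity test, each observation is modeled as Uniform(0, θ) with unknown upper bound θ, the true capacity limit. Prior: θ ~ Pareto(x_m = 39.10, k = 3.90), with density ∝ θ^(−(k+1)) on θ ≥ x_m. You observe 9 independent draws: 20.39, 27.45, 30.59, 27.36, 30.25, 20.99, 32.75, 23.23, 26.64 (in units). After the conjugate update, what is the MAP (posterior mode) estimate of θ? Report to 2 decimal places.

A Pareto(scale x_m, shape k) prior on the upper bound θ of Uniform(0, θ) is conjugate: posterior is Pareto(max(x_m, max xᵢ), k + n).
Sample maximum = 32.75; prior scale x_m = 39.10 → posterior scale = max = 39.10.
Posterior shape = 3.90 + 9 = 12.90.
The Pareto density is decreasing on [x_m, ∞), so the mode is x_m = 39.10.

39.10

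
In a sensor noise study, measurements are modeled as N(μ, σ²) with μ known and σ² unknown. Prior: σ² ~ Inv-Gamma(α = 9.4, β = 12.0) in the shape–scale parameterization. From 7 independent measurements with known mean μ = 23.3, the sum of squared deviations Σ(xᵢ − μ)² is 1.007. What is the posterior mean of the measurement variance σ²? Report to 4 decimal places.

1.0507

With known mean μ and an Inverse-Gamma(α, β) prior on σ², the Normal likelihood is conjugate: posterior is Inv-Gamma(α + n/2, β + Σ(xᵢ−μ)²/2).
Posterior: Inv-Gamma(9.4 + 7/2, 12.0 + 1.007/2) = Inv-Gamma(12.90, 12.5035).
E[σ²|data] = β/(α−1) = 12.5035/11.90 = 1.0507.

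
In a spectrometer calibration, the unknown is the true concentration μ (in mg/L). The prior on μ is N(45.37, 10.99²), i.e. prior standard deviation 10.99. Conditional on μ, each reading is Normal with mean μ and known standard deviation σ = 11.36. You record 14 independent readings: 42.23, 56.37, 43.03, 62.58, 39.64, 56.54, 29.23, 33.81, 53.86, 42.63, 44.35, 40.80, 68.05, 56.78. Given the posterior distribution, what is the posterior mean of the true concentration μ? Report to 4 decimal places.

For Normal data with known variance σ², a Normal(μ₀, σ₀²) prior on μ is conjugate. Posterior precision = 1/σ₀² + n/σ²; posterior mean is the precision-weighted average of μ₀ and x̄.
Σxᵢ = 42.23 + 56.37 + 43.03 + 62.58 + 39.64 + 56.54 + 29.23 + 33.81 + 53.86 + 42.63 + 44.35 + 40.80 + 68.05 + 56.78 = 669.9, so n·x̄ = 669.9.
σ₀² = 10.99² = 120.7801, σ² = 11.36² = 129.0496; σ² + n·σ₀² = 129.0496 + 14·120.7801 = 1819.971.
Posterior mean = (μ₀/σ₀² + n·x̄/σ²)/(1/σ₀² + n/σ²) = (σ²·μ₀ + σ₀²·n·x̄)/(σ² + n·σ₀²) = (129.0496·45.37 + 120.7801·669.9)/1819.971 = 86765.569342/1819.971 = 47.6741.

47.6741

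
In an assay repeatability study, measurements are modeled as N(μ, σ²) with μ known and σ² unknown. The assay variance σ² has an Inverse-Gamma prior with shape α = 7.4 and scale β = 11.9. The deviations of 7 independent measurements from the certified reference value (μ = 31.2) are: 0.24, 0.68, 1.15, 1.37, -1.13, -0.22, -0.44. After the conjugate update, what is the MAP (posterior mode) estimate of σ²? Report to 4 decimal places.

With known mean μ and an Inverse-Gamma(α, β) prior on σ², the Normal likelihood is conjugate: posterior is Inv-Gamma(α + n/2, β + Σ(xᵢ−μ)²/2).
Σ(xᵢ−μ)² = (0.24)² + (0.68)² + (1.15)² + (1.37)² + (-1.13)² + (-0.22)² + (-0.44)² = 5.2383.
Posterior: Inv-Gamma(7.4 + 7/2, 11.9 + 5.2383/2) = Inv-Gamma(10.90, 14.51915).
Mode = β/(α+1) = 14.51915/11.90 = 1.2201.

1.2201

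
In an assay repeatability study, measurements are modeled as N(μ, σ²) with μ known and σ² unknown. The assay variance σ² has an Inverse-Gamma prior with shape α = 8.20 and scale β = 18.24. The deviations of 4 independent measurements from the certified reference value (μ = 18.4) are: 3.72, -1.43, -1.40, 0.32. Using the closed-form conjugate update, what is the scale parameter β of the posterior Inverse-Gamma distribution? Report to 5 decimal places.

27.21285

With known mean μ and an Inverse-Gamma(α, β) prior on σ², the Normal likelihood is conjugate: posterior is Inv-Gamma(α + n/2, β + Σ(xᵢ−μ)²/2).
Σ(xᵢ−μ)² = (3.72)² + (-1.43)² + (-1.40)² + (0.32)² = 17.9457.
Posterior: Inv-Gamma(8.20 + 4/2, 18.24 + 17.9457/2) = Inv-Gamma(10.20, 27.21285).
Posterior β = 27.21285.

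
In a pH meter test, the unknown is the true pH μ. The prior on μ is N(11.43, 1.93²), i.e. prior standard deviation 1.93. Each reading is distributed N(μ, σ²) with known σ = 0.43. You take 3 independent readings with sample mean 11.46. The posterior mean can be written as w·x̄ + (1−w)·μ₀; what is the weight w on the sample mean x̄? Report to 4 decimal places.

For Normal data with known variance σ², a Normal(μ₀, σ₀²) prior on μ is conjugate. Posterior precision = 1/σ₀² + n/σ²; posterior mean is the precision-weighted average of μ₀ and x̄.
σ₀² = 1.93² = 3.7249, σ² = 0.43² = 0.1849. Prior precision 1/σ₀² = 1/3.7249; data precision n/σ² = 3/0.1849.
w = (n/σ²)/(1/σ₀² + n/σ²) = n·σ₀²/(σ² + n·σ₀²) = 3·3.7249/(0.1849 + 3·3.7249) = 11.1747/11.3596 = 0.9837.

0.9837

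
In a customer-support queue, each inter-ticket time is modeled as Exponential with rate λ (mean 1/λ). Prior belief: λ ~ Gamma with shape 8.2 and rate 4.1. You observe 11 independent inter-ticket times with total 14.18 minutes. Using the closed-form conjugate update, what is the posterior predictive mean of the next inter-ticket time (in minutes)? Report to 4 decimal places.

1.0044

With a Gamma(shape α, rate β) prior on the exponential rate λ, the posterior after n observations with total T = Σxᵢ is Gamma(α+n, β+T).
Posterior: Gamma(8.2+11, 4.1+14.18) = Gamma(19.2, 18.28).
The predictive distribution for the next observation is Lomax; its mean is β/(α−1) = 18.28/18.2 = 1.0044.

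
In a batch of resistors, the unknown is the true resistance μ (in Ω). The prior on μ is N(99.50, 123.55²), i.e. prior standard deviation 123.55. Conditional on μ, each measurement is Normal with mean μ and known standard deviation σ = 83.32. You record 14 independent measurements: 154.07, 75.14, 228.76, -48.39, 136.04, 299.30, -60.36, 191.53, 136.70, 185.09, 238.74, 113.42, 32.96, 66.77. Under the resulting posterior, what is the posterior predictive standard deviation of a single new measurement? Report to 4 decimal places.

86.1539

For Normal data with known variance σ², a Normal(μ₀, σ₀²) prior on μ is conjugate. Posterior precision = 1/σ₀² + n/σ²; posterior mean is the precision-weighted average of μ₀ and x̄.
σ₀² = 123.55² = 15264.6025, σ² = 83.32² = 6942.2224; σ² + n·σ₀² = 6942.2224 + 14·15264.6025 = 220646.6574.
Posterior precision = 1/σ₀² + n/σ² = 1/15264.6025 + 14/6942.2224 = (σ² + n·σ₀²)/(σ₀²σ²) = 220646.6574/(15264.6025·6942.2224); posterior variance σₙ² = σ₀²σ²/(σ² + n·σ₀²) = 15264.6025·6942.2224/220646.6574 = 480.271338.
Predictive variance for one new observation = σₙ² + σ² = 15264.6025·6942.2224/220646.6574 + 6942.2224 = σ²·(σ₀² + 220646.6574)/220646.6574 = 6942.2224·235911.2599/220646.6574 = 7422.493738; SD = √(6942.2224·235911.2599/220646.6574) = 86.1539.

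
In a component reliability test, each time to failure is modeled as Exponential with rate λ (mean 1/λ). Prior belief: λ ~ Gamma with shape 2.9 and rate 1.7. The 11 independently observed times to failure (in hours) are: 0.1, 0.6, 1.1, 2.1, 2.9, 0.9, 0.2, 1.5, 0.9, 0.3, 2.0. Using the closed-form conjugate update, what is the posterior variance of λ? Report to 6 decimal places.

0.067974

With a Gamma(shape α, rate β) prior on the exponential rate λ, the posterior after n observations with total T = Σxᵢ is Gamma(α+n, β+T).
Sum of observations T = 12.6 hours; n = 11.
Posterior: Gamma(2.9+11, 1.7+12.6) = Gamma(13.9, 14.3).
Var = α/β² = 0.067974.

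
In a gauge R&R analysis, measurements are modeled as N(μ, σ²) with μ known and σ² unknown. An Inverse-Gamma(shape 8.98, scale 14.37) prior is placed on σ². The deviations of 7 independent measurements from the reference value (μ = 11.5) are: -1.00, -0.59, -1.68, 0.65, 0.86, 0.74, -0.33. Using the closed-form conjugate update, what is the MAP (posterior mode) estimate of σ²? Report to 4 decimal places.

With known mean μ and an Inverse-Gamma(α, β) prior on σ², the Normal likelihood is conjugate: posterior is Inv-Gamma(α + n/2, β + Σ(xᵢ−μ)²/2).
Σ(xᵢ−μ)² = (-1.00)² + (-0.59)² + (-1.68)² + (0.65)² + (0.86)² + (0.74)² + (-0.33)² = 5.9891.
Posterior: Inv-Gamma(8.98 + 7/2, 14.37 + 5.9891/2) = Inv-Gamma(12.48, 17.36455).
Mode = β/(α+1) = 17.36455/13.48 = 1.2882.

1.2882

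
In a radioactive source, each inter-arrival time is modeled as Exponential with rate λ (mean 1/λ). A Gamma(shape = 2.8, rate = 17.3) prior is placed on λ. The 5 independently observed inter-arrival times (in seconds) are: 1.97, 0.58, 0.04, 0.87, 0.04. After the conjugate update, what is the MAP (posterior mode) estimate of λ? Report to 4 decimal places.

With a Gamma(shape α, rate β) prior on the exponential rate λ, the posterior after n observations with total T = Σxᵢ is Gamma(α+n, β+T).
Sum of observations T = 3.50 seconds; n = 5.
Posterior: Gamma(2.8+5, 17.3+3.50) = Gamma(7.8, 20.80).
Mode = (α−1)/β = 0.3269.

0.3269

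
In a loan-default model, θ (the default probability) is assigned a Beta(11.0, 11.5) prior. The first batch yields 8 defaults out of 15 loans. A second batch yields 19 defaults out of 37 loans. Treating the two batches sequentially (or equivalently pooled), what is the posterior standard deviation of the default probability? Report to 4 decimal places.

The Beta prior is conjugate to a Binomial/Bernoulli likelihood; the update adds successes to α and failures to β.
After batch 1: Beta(11.0+8, 11.5+7) = Beta(19.0, 18.5).
After batch 2: Beta(19.0+19, 18.5+18) = Beta(38.0, 36.5).
Var = αβ/((α+β)²(α+β+1)) = 38.0·36.5/(74.5²·75.5) = 0.00330992; SD = √0.00330992 = 0.0575.

0.0575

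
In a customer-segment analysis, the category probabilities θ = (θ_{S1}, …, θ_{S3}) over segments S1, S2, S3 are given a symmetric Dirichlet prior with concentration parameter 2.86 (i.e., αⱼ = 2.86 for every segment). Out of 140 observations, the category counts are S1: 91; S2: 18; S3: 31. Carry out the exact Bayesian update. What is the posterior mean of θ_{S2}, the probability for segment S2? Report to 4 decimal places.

The Dirichlet prior is conjugate to the Multinomial likelihood: each posterior αⱼ = prior αⱼ + observed count nⱼ.
Posterior concentration: (93.86, 20.86, 33.86), total = 148.58.
E[θ_{S2}|data] = α_{S2}/Σα = 20.86/148.58 = 0.1404.

0.1404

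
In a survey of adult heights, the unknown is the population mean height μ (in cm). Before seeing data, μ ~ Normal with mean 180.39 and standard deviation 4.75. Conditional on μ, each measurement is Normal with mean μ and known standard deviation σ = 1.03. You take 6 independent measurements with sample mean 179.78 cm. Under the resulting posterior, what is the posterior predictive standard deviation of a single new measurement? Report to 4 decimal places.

For Normal data with known variance σ², a Normal(μ₀, σ₀²) prior on μ is conjugate. Posterior precision = 1/σ₀² + n/σ²; posterior mean is the precision-weighted average of μ₀ and x̄.
σ₀² = 4.75² = 22.5625, σ² = 1.03² = 1.0609; σ² + n·σ₀² = 1.0609 + 6·22.5625 = 136.4359.
Posterior precision = 1/σ₀² + n/σ² = 1/22.5625 + 6/1.0609 = (σ² + n·σ₀²)/(σ₀²σ²) = 136.4359/(22.5625·1.0609); posterior variance σₙ² = σ₀²σ²/(σ² + n·σ₀²) = 22.5625·1.0609/136.4359 = 0.175442.
Predictive variance for one new observation = σₙ² + σ² = 22.5625·1.0609/136.4359 + 1.0609 = σ²·(σ₀² + 136.4359)/136.4359 = 1.0609·158.9984/136.4359 = 1.236342; SD = √(1.0609·158.9984/136.4359) = 1.1119.

1.1119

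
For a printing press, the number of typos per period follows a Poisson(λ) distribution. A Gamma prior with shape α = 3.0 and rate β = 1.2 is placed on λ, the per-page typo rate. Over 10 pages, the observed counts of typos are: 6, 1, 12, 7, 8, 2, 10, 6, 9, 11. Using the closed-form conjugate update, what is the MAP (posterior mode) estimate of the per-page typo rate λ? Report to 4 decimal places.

6.6071

With a Gamma(shape α, rate β) prior, the Poisson likelihood is conjugate: the posterior is Gamma(α + ΣXᵢ, β + n).
Sum of counts S = 72 over n = 10 pages.
Posterior: Gamma(α+S, β+n) = Gamma(3.0+72, 1.2+10) = Gamma(75.0, 11.2).
Mode of Gamma(α,β) for α≥1 is (α−1)/β = 74.0/11.2 = 6.6071.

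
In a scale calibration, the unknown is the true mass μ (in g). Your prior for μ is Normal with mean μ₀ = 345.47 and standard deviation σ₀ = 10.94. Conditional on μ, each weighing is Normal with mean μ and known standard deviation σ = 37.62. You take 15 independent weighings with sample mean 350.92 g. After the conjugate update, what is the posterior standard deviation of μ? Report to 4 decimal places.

7.2635

For Normal data with known variance σ², a Normal(μ₀, σ₀²) prior on μ is conjugate. Posterior precision = 1/σ₀² + n/σ²; posterior mean is the precision-weighted average of μ₀ and x̄.
σ₀² = 10.94² = 119.6836, σ² = 37.62² = 1415.2644; σ² + n·σ₀² = 1415.2644 + 15·119.6836 = 3210.5184.
Posterior precision = 1/σ₀² + n/σ² = 1/119.6836 + 15/1415.2644 = (σ² + n·σ₀²)/(σ₀²σ²) = 3210.5184/(119.6836·1415.2644); posterior variance σₙ² = σ₀²σ²/(σ² + n·σ₀²) = 119.6836·1415.2644/3210.5184 = 52.759062.
Posterior SD = √σₙ² = √(119.6836·1415.2644/3210.5184) = 7.2635.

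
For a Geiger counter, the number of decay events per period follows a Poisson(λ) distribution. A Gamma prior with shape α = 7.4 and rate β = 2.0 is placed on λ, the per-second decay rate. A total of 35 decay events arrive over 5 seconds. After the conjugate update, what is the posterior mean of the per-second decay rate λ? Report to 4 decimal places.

With a Gamma(shape α, rate β) prior, the Poisson likelihood is conjugate: the posterior is Gamma(α + ΣXᵢ, β + n).
Posterior: Gamma(α+S, β+n) = Gamma(7.4+35, 2.0+5) = Gamma(42.4, 7.0).
Posterior mean = α/β = 42.4/7.0 = 6.0571.

6.0571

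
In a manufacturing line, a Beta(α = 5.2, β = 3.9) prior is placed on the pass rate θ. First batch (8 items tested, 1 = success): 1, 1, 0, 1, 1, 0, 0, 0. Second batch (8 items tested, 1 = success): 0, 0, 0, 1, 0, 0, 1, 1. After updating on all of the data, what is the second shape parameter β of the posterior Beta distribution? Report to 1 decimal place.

The Beta prior is conjugate to a Binomial/Bernoulli likelihood; the update adds successes to α and failures to β.
After batch 1: Beta(5.2+4, 3.9+4) = Beta(9.2, 7.9).
After batch 2: Beta(9.2+3, 7.9+5) = Beta(12.2, 12.9).
Posterior β = 12.9.

12.9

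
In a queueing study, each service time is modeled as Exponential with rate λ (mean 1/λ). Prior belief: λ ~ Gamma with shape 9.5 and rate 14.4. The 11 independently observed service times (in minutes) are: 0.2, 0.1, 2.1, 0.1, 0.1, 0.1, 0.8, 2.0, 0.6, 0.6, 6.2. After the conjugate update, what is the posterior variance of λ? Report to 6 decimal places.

0.027506

With a Gamma(shape α, rate β) prior on the exponential rate λ, the posterior after n observations with total T = Σxᵢ is Gamma(α+n, β+T).
Sum of observations T = 12.9 minutes; n = 11.
Posterior: Gamma(9.5+11, 14.4+12.9) = Gamma(20.5, 27.3).
Var = α/β² = 0.027506.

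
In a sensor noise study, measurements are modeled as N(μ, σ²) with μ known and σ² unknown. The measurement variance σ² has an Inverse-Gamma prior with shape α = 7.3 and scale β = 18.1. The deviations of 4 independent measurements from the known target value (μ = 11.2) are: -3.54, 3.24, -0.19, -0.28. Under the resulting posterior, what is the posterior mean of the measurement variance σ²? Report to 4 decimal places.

3.5749

With known mean μ and an Inverse-Gamma(α, β) prior on σ², the Normal likelihood is conjugate: posterior is Inv-Gamma(α + n/2, β + Σ(xᵢ−μ)²/2).
Σ(xᵢ−μ)² = (-3.54)² + (3.24)² + (-0.19)² + (-0.28)² = 23.1437.
Posterior: Inv-Gamma(7.3 + 4/2, 18.1 + 23.1437/2) = Inv-Gamma(9.30, 29.67185).
E[σ²|data] = β/(α−1) = 29.67185/8.30 = 3.5749.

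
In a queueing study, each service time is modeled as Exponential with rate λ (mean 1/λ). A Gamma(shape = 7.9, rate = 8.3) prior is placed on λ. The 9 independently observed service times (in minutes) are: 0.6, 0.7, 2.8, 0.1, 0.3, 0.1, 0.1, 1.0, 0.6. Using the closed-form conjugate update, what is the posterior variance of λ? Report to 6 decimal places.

With a Gamma(shape α, rate β) prior on the exponential rate λ, the posterior after n observations with total T = Σxᵢ is Gamma(α+n, β+T).
Sum of observations T = 6.3 minutes; n = 9.
Posterior: Gamma(7.9+9, 8.3+6.3) = Gamma(16.9, 14.6).
Var = α/β² = 0.079283.

0.079283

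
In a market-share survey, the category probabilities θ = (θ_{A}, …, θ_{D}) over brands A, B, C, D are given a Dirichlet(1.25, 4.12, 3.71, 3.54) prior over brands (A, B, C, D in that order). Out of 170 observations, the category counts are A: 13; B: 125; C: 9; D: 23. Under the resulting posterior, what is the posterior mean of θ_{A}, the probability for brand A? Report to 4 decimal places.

0.0780

The Dirichlet prior is conjugate to the Multinomial likelihood: each posterior αⱼ = prior αⱼ + observed count nⱼ.
Posterior concentration: (14.25, 129.12, 12.71, 26.54), total = 182.62.
E[θ_{A}|data] = α_{A}/Σα = 14.25/182.62 = 0.0780.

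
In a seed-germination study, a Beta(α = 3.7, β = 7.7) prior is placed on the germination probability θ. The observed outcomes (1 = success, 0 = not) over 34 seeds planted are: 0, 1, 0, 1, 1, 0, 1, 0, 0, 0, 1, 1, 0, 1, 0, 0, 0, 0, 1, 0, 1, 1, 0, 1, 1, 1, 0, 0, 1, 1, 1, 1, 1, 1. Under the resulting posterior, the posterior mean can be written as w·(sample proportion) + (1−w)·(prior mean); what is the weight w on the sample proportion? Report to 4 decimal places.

0.7489

The Beta prior is conjugate to a Binomial/Bernoulli likelihood; the update adds successes to α and failures to β.
Posterior mean = (α₀+k)/(α₀+β₀+n) = [n/(α₀+β₀+n)]·(k/n) + [(α₀+β₀)/(α₀+β₀+n)]·α₀/(α₀+β₀), so only n and the prior enter the weight.
The weight on the data is w = n/(α₀+β₀+n) = 34/(3.7+7.7+34) = 34/45.4 = 0.7489.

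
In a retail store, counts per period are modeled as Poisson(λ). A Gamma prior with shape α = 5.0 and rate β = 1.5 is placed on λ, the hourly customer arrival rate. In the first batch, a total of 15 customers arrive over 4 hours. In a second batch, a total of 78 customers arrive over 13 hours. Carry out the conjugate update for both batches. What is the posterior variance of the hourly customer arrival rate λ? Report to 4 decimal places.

0.2863

With a Gamma(shape α, rate β) prior, the Poisson likelihood is conjugate: the posterior is Gamma(α + ΣXᵢ, β + n).
After batch 1: Gamma(α+S, β+n) = Gamma(5.0+15, 1.5+4) = Gamma(20.0, 5.5).
After batch 2: Gamma(α+S, β+n) = Gamma(20.0+78, 5.5+13) = Gamma(98.0, 18.5).
Var = α/β² = 98.0/18.5² = 0.2863.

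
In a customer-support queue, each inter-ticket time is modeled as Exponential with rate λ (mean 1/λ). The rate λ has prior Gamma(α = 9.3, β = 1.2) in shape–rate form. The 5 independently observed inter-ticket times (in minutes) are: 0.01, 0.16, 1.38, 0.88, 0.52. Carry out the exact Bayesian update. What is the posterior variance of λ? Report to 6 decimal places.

0.830309

With a Gamma(shape α, rate β) prior on the exponential rate λ, the posterior after n observations with total T = Σxᵢ is Gamma(α+n, β+T).
Sum of observations T = 2.95 minutes; n = 5.
Posterior: Gamma(9.3+5, 1.2+2.95) = Gamma(14.3, 4.15).
Var = α/β² = 0.830309.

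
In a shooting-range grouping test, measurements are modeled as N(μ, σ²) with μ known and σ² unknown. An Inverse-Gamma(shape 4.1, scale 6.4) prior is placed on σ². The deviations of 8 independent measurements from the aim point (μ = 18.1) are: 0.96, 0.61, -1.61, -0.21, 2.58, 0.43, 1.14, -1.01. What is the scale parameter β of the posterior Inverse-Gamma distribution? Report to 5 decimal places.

With known mean μ and an Inverse-Gamma(α, β) prior on σ², the Normal likelihood is conjugate: posterior is Inv-Gamma(α + n/2, β + Σ(xᵢ−μ)²/2).
Σ(xᵢ−μ)² = (0.96)² + (0.61)² + (-1.61)² + (-0.21)² + (2.58)² + (0.43)² + (1.14)² + (-1.01)² = 13.0909.
Posterior: Inv-Gamma(4.1 + 8/2, 6.4 + 13.0909/2) = Inv-Gamma(8.10, 12.94545).
Posterior β = 12.94545.

12.94545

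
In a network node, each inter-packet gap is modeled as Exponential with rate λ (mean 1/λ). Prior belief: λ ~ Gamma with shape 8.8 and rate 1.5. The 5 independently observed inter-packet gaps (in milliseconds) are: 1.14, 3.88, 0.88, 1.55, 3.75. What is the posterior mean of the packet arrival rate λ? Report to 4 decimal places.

1.0866

With a Gamma(shape α, rate β) prior on the exponential rate λ, the posterior after n observations with total T = Σxᵢ is Gamma(α+n, β+T).
Sum of observations T = 11.20 milliseconds; n = 5.
Posterior: Gamma(8.8+5, 1.5+11.20) = Gamma(13.8, 12.70).
Posterior mean of λ = α/β = 13.8/12.70 = 1.0866.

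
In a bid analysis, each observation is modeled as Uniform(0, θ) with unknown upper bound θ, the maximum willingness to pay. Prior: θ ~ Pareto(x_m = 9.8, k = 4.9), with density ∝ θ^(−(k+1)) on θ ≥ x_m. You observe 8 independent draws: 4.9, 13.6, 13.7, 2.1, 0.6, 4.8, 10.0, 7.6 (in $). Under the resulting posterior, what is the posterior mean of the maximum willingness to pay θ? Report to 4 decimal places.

A Pareto(scale x_m, shape k) prior on the upper bound θ of Uniform(0, θ) is conjugate: posterior is Pareto(max(x_m, max xᵢ), k + n).
Sample maximum = 13.7; prior scale x_m = 9.8 → posterior scale = max = 13.7.
Posterior shape = 4.9 + 8 = 12.9.
E[θ|data] = k·x_m/(k−1) = 12.9·13.7/11.9 = 14.8513.

14.8513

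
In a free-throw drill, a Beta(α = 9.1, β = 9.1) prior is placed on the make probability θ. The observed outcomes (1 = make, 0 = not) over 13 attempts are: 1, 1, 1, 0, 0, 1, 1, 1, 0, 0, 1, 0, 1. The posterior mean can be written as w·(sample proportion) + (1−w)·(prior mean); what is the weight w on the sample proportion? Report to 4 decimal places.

0.4167

The Beta prior is conjugate to a Binomial/Bernoulli likelihood; the update adds successes to α and failures to β.
Posterior mean = (α₀+k)/(α₀+β₀+n) = [n/(α₀+β₀+n)]·(k/n) + [(α₀+β₀)/(α₀+β₀+n)]·α₀/(α₀+β₀), so only n and the prior enter the weight.
The weight on the data is w = n/(α₀+β₀+n) = 13/(9.1+9.1+13) = 13/31.2 = 0.4167.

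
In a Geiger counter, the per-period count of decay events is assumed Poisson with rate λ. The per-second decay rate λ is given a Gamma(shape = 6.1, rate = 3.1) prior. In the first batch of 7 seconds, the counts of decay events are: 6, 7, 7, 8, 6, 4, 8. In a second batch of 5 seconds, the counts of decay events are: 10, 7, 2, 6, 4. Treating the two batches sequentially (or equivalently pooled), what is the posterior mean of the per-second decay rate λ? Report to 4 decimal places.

5.3709

With a Gamma(shape α, rate β) prior, the Poisson likelihood is conjugate: the posterior is Gamma(α + ΣXᵢ, β + n).
Batch 1: sum of counts S = 46 over n = 7 seconds.
After batch 1: Gamma(α+S, β+n) = Gamma(6.1+46, 3.1+7) = Gamma(52.1, 10.1).
Batch 2: sum of counts S = 29 over n = 5 seconds.
After batch 2: Gamma(α+S, β+n) = Gamma(52.1+29, 10.1+5) = Gamma(81.1, 15.1).
Posterior mean = α/β = 81.1/15.1 = 5.3709.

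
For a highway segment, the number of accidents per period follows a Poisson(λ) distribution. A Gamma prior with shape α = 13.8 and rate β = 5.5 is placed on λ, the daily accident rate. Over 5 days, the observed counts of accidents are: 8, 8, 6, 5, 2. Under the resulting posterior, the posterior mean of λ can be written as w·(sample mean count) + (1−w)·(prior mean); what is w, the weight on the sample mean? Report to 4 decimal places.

With a Gamma(shape α, rate β) prior, the Poisson likelihood is conjugate: the posterior is Gamma(α + ΣXᵢ, β + n).
Posterior mean = (α₀+S)/(β₀+n) = [n/(β₀+n)]·(S/n) + [β₀/(β₀+n)]·(α₀/β₀), so only n and β₀ enter the weight.
Weight on data w = n/(β₀+n) = 5/(5.5+5) = 5/10.5 = 0.4762.

0.4762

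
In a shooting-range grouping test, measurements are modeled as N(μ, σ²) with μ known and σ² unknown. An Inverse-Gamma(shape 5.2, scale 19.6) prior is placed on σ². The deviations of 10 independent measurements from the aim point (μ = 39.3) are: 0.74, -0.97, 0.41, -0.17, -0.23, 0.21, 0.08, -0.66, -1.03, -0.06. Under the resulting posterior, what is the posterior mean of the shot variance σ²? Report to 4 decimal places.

2.3092

With known mean μ and an Inverse-Gamma(α, β) prior on σ², the Normal likelihood is conjugate: posterior is Inv-Gamma(α + n/2, β + Σ(xᵢ−μ)²/2).
Σ(xᵢ−μ)² = (0.74)² + (-0.97)² + (0.41)² + (-0.17)² + (-0.23)² + (0.21)² + (0.08)² + (-0.66)² + (-1.03)² + (-0.06)² = 3.2890.
Posterior: Inv-Gamma(5.2 + 10/2, 19.6 + 3.2890/2) = Inv-Gamma(10.20, 21.24450).
E[σ²|data] = β/(α−1) = 21.24450/9.20 = 2.3092.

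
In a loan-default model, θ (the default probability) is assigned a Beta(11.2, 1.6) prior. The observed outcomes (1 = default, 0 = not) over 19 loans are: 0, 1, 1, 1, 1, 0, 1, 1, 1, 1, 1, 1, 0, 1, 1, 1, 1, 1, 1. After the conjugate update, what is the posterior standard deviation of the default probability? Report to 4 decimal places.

The Beta prior is conjugate to a Binomial/Bernoulli likelihood; the update adds successes to α and failures to β.
Posterior: Beta(α+k, β+n−k) = Beta(11.2+16, 1.6+3) = Beta(27.2, 4.6).
Var = αβ/((α+β)²(α+β+1)) = 27.2·4.6/(31.8²·32.8) = 0.00377223; SD = √0.00377223 = 0.0614.

0.0614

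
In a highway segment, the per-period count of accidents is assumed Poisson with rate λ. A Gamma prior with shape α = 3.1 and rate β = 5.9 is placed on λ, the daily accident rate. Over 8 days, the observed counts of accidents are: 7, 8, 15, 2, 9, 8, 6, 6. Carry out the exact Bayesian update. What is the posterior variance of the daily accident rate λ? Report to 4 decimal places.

With a Gamma(shape α, rate β) prior, the Poisson likelihood is conjugate: the posterior is Gamma(α + ΣXᵢ, β + n).
Sum of counts S = 61 over n = 8 days.
Posterior: Gamma(α+S, β+n) = Gamma(3.1+61, 5.9+8) = Gamma(64.1, 13.9).
Var = α/β² = 64.1/13.9² = 0.3318.

0.3318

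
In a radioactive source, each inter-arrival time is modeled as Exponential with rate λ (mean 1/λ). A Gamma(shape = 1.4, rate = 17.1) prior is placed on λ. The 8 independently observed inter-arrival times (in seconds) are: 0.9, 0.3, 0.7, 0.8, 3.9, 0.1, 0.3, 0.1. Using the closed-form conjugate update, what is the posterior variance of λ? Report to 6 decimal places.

With a Gamma(shape α, rate β) prior on the exponential rate λ, the posterior after n observations with total T = Σxᵢ is Gamma(α+n, β+T).
Sum of observations T = 7.1 seconds; n = 8.
Posterior: Gamma(1.4+8, 17.1+7.1) = Gamma(9.4, 24.2).
Var = α/β² = 0.016051.

0.016051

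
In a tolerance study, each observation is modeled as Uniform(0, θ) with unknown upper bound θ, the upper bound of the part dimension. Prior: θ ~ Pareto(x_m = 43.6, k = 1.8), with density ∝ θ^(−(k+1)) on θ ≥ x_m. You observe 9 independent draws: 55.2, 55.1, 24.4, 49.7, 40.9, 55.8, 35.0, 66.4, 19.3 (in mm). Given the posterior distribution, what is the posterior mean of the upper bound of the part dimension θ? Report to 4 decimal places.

73.1755

A Pareto(scale x_m, shape k) prior on the upper bound θ of Uniform(0, θ) is conjugate: posterior is Pareto(max(x_m, max xᵢ), k + n).
Sample maximum = 66.4; prior scale x_m = 43.6 → posterior scale = max = 66.4.
Posterior shape = 1.8 + 9 = 10.8.
E[θ|data] = k·x_m/(k−1) = 10.8·66.4/9.8 = 73.1755.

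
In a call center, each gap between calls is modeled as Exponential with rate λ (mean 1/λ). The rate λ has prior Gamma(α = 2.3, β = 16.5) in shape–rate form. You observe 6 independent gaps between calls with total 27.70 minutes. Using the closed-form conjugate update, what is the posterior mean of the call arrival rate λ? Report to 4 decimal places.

With a Gamma(shape α, rate β) prior on the exponential rate λ, the posterior after n observations with total T = Σxᵢ is Gamma(α+n, β+T).
Posterior: Gamma(2.3+6, 16.5+27.70) = Gamma(8.3, 44.20).
Posterior mean of λ = α/β = 8.3/44.20 = 0.1878.

0.1878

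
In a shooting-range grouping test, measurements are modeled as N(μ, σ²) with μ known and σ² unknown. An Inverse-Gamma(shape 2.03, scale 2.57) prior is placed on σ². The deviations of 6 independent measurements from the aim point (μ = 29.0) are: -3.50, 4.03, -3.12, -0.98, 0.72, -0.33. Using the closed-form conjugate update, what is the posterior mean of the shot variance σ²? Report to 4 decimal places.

5.5773

With known mean μ and an Inverse-Gamma(α, β) prior on σ², the Normal likelihood is conjugate: posterior is Inv-Gamma(α + n/2, β + Σ(xᵢ−μ)²/2).
Σ(xᵢ−μ)² = (-3.50)² + (4.03)² + (-3.12)² + (-0.98)² + (0.72)² + (-0.33)² = 39.8130.
Posterior: Inv-Gamma(2.03 + 6/2, 2.57 + 39.8130/2) = Inv-Gamma(5.03, 22.47650).
E[σ²|data] = β/(α−1) = 22.47650/4.03 = 5.5773.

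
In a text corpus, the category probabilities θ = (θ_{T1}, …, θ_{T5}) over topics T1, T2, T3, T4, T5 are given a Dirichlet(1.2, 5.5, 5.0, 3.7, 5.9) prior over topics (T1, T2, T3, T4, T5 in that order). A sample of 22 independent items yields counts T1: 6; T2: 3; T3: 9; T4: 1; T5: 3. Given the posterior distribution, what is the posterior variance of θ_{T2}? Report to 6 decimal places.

0.003561

The Dirichlet prior is conjugate to the Multinomial likelihood: each posterior αⱼ = prior αⱼ + observed count nⱼ.
Posterior concentration: (7.2, 8.5, 14.0, 4.7, 8.9), total = 43.3.
Var[θ_j] = α_j(Σα−α_j)/((Σα)²(Σα+1)) = 8.5·34.8/(43.3²·44.3) = 0.003561.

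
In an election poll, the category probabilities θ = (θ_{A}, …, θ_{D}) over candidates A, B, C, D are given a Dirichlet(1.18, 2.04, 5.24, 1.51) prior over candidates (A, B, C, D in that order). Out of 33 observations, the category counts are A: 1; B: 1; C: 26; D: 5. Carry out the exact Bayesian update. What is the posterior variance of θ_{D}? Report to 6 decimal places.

The Dirichlet prior is conjugate to the Multinomial likelihood: each posterior αⱼ = prior αⱼ + observed count nⱼ.
Posterior concentration: (2.18, 3.04, 31.24, 6.51), total = 42.97.
Var[θ_j] = α_j(Σα−α_j)/((Σα)²(Σα+1)) = 6.51·36.46/(42.97²·43.97) = 0.002924.

0.002924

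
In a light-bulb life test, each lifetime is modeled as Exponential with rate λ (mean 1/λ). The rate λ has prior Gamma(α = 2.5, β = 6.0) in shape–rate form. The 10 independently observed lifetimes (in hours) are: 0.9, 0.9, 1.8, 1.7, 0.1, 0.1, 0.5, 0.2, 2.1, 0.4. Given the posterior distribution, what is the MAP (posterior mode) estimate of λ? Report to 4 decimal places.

0.7823

With a Gamma(shape α, rate β) prior on the exponential rate λ, the posterior after n observations with total T = Σxᵢ is Gamma(α+n, β+T).
Sum of observations T = 8.7 hours; n = 10.
Posterior: Gamma(2.5+10, 6.0+8.7) = Gamma(12.5, 14.7).
Mode = (α−1)/β = 0.7823.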